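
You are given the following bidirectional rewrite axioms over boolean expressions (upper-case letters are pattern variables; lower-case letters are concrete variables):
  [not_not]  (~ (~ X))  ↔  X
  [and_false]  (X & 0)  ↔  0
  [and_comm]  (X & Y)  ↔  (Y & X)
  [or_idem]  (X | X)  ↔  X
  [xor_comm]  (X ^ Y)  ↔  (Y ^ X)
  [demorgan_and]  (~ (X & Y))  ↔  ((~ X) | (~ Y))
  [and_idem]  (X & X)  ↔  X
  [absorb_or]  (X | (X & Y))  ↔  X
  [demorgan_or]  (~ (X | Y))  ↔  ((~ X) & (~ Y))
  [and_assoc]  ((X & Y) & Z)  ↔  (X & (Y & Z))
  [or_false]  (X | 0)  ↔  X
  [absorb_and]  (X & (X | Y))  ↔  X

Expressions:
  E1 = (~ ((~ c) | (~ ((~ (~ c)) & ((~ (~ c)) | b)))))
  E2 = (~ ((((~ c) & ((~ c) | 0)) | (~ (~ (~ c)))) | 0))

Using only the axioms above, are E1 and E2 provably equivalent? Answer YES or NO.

step 1: absorb_and (→) rewrites ((~ (~ c)) & ((~ (~ c)) | b)) into (~ (~ c)), now (~ ((~ c) | (~ (~ (~ c)))))
step 2: absorb_and (←) rewrites (~ c) into ((~ c) & ((~ c) | 0)), now (~ (((~ c) & ((~ c) | 0)) | (~ (~ (~ c)))))
step 3: or_false (←) rewrites (((~ c) & ((~ c) | 0)) | (~ (~ (~ c)))) into ((((~ c) & ((~ c) | 0)) | (~ (~ (~ c)))) | 0), which is E2

YES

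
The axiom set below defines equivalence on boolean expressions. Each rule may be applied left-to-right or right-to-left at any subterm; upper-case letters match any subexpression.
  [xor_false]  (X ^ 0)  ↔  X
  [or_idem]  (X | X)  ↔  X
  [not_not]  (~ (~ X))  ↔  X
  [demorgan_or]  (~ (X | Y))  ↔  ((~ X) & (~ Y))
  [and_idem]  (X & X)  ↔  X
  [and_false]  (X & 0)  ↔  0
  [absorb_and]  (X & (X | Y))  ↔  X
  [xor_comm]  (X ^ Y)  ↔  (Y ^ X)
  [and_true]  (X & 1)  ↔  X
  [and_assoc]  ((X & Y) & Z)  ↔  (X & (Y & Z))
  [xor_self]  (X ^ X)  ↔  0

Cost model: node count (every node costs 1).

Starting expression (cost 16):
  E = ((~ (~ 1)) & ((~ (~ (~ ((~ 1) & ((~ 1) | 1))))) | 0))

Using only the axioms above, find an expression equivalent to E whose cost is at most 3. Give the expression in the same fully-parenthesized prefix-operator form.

(~ (~ 1))   [cost 3]

step 1: absorb_and (→) rewrites ((~ 1) & ((~ 1) | 1)) into (~ 1), now ((~ (~ 1)) & ((~ (~ (~ (~ 1)))) | 0))
step 2: not_not (→) rewrites (~ (~ (~ 1))) into (~ 1), now ((~ (~ 1)) & ((~ (~ 1)) | 0))
step 3: absorb_and (→) rewrites ((~ (~ 1)) & ((~ (~ 1)) | 0)) into (~ (~ 1)), reaching cost 3 (bound 3)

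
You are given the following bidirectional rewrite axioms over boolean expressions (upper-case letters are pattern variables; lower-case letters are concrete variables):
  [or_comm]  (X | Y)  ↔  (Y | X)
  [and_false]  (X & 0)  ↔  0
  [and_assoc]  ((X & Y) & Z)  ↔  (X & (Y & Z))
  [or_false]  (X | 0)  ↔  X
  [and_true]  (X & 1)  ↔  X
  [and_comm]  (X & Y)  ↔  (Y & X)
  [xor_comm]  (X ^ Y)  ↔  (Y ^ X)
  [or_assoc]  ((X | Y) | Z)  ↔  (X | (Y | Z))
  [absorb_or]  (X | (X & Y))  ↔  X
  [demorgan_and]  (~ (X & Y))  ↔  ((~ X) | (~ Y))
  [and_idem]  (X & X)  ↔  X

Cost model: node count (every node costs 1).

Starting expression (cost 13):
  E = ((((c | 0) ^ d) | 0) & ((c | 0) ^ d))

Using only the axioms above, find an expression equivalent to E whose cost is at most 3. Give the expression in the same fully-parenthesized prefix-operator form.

step 1: or_false (→) rewrites (((c | 0) ^ d) | 0) into ((c | 0) ^ d), now (((c | 0) ^ d) & ((c | 0) ^ d))
step 2: and_idem (→) rewrites (((c | 0) ^ d) & ((c | 0) ^ d)) into ((c | 0) ^ d)
step 3: or_false (→) rewrites (c | 0) into c, reaching cost 3 (bound 3)

(c ^ d)   [cost 3]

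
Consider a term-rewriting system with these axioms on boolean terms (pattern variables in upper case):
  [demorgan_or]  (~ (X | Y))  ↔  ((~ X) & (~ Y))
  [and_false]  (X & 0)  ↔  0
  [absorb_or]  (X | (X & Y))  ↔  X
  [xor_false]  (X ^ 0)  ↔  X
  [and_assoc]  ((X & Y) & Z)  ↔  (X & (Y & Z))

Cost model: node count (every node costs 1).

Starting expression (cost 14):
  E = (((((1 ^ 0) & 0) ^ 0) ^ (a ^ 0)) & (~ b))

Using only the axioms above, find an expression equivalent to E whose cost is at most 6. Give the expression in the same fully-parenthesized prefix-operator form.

((0 ^ a) & (~ b))   [cost 6]

step 1: xor_false (→) rewrites (1 ^ 0) into 1, now ((((1 & 0) ^ 0) ^ (a ^ 0)) & (~ b))
step 2: xor_false (→) rewrites ((1 & 0) ^ 0) into (1 & 0), now (((1 & 0) ^ (a ^ 0)) & (~ b))
step 3: and_false (→) rewrites (1 & 0) into 0, now ((0 ^ (a ^ 0)) & (~ b))
step 4: xor_false (→) rewrites (a ^ 0) into a, reaching cost 6 (bound 6)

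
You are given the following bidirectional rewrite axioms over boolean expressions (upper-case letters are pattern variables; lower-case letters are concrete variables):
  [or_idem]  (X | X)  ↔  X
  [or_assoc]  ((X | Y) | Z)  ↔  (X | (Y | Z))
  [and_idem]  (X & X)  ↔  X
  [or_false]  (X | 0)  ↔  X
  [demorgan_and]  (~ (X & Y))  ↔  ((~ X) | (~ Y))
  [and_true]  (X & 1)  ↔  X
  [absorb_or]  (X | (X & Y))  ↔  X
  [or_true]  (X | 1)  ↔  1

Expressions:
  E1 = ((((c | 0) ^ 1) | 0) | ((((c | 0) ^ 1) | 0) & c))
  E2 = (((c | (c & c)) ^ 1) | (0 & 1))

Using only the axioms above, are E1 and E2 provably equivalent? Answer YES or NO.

YES

1. [absorb_or →] ((((c | 0) ^ 1) | 0) | ((((c | 0) ^ 1) | 0) & c))  →  (((c | 0) ^ 1) | 0)
2. [or_false →] (c | 0)  →  c;  E1 = ((c ^ 1) | 0)
3. [absorb_or ←] c  →  (c | (c & c));  E1 = (((c | (c & c)) ^ 1) | 0)
4. [and_true ←] 0  →  (0 & 1);  this is E2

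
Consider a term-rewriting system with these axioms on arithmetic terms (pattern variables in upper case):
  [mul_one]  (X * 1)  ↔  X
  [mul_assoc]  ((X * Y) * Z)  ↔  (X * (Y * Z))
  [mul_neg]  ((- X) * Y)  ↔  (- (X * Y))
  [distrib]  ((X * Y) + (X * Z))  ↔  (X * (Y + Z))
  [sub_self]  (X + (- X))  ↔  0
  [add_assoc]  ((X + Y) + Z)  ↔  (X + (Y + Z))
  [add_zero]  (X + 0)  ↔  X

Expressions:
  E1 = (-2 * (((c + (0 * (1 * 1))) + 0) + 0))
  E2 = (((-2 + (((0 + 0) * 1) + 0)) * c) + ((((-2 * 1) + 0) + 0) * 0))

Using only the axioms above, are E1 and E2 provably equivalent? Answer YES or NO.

YES

step 1: mul_one (→) rewrites (1 * 1) into 1, now (-2 * (((c + (0 * 1)) + 0) + 0))
step 2: mul_one (→) rewrites (0 * 1) into 0, now (-2 * (((c + 0) + 0) + 0))
step 3: add_zero (→) rewrites (c + 0) into c, now (-2 * ((c + 0) + 0))
step 4: add_zero (→) rewrites ((c + 0) + 0) into (c + 0), now (-2 * (c + 0))
step 5: add_zero (←) rewrites -2 into (-2 + 0), now ((-2 + 0) * (c + 0))
step 6: distrib (←) rewrites ((-2 + 0) * (c + 0)) into (((-2 + 0) * c) + ((-2 + 0) * 0))
step 7: mul_one (←) rewrites -2 into (-2 * 1), now (((-2 + 0) * c) + (((-2 * 1) + 0) * 0))
step 8: add_zero (←) rewrites 0 into (0 + 0), now (((-2 + (0 + 0)) * c) + (((-2 * 1) + 0) * 0))
step 9: mul_one (←) rewrites (0 + 0) into ((0 + 0) * 1), now (((-2 + ((0 + 0) * 1)) * c) + (((-2 * 1) + 0) * 0))
step 10: add_zero (←) rewrites ((-2 * 1) + 0) into (((-2 * 1) + 0) + 0), now (((-2 + ((0 + 0) * 1)) * c) + ((((-2 * 1) + 0) + 0) * 0))
step 11: add_zero (←) rewrites ((0 + 0) * 1) into (((0 + 0) * 1) + 0), which is E2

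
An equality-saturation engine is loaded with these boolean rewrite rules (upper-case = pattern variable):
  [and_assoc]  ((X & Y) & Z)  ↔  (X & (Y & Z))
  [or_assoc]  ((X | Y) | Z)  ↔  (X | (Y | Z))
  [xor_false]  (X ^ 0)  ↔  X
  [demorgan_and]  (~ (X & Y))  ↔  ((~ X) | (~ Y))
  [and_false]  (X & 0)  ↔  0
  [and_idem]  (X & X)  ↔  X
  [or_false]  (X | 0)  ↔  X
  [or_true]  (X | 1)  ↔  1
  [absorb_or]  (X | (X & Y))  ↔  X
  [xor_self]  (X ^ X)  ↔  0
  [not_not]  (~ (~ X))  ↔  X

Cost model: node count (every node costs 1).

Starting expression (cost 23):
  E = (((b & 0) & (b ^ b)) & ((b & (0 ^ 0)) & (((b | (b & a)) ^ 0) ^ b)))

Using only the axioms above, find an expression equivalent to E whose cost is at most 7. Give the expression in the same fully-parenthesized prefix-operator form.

((b & 0) & (b ^ b))   [cost 7]

(1) ((b | (b & a)) ^ 0)  =[xor_false →]=  (b | (b & a))    ⊢ (((b & 0) & (b ^ b)) & ((b & (0 ^ 0)) & ((b | (b & a)) ^ b)))
(2) (b | (b & a))  =[absorb_or →]=  b    ⊢ (((b & 0) & (b ^ b)) & ((b & (0 ^ 0)) & (b ^ b)))
(3) (0 ^ 0)  =[xor_false →]=  0    ⊢ (((b & 0) & (b ^ b)) & ((b & 0) & (b ^ b)))
(4) (((b & 0) & (b ^ b)) & ((b & 0) & (b ^ b)))  =[and_idem →]=  ((b & 0) & (b ^ b))    ⊢ cost 7, within 7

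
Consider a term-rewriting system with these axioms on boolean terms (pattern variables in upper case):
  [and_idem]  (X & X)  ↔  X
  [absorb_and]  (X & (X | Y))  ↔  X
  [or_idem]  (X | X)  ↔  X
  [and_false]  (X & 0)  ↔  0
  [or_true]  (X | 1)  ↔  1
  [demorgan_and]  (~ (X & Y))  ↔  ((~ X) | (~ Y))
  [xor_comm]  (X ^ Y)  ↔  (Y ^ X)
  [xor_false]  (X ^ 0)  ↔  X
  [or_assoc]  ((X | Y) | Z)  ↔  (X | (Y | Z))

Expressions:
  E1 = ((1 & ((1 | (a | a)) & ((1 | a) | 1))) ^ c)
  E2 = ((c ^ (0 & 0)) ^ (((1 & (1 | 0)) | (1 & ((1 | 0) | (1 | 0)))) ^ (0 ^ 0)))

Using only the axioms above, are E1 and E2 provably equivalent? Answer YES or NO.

(1) (a | a)  =[or_idem →]=  a    ⊢ ((1 & ((1 | a) & ((1 | a) | 1))) ^ c)
(2) ((1 | a) & ((1 | a) | 1))  =[absorb_and →]=  (1 | a)    ⊢ ((1 & (1 | a)) ^ c)
(3) (1 & (1 | a))  =[absorb_and →]=  1    ⊢ (1 ^ c)
(4) 1  =[xor_false ←]=  (1 ^ 0)    ⊢ ((1 ^ 0) ^ c)
(5) c  =[xor_false ←]=  (c ^ 0)    ⊢ ((1 ^ 0) ^ (c ^ 0))
(6) 0  =[xor_false ←]=  (0 ^ 0)    ⊢ ((1 ^ (0 ^ 0)) ^ (c ^ 0))
(7) ((1 ^ (0 ^ 0)) ^ (c ^ 0))  =[xor_comm →]=  ((c ^ 0) ^ (1 ^ (0 ^ 0)))
(8) 1  =[absorb_and ←]=  (1 & (1 | 0))    ⊢ ((c ^ 0) ^ ((1 & (1 | 0)) ^ (0 ^ 0)))
(9) 0  =[and_false ←]=  (0 & 0)    ⊢ ((c ^ (0 & 0)) ^ ((1 & (1 | 0)) ^ (0 ^ 0)))
(10) (1 & (1 | 0))  =[or_idem ←]=  ((1 & (1 | 0)) | (1 & (1 | 0)))    ⊢ ((c ^ (0 & 0)) ^ (((1 & (1 | 0)) | (1 & (1 | 0))) ^ (0 ^ 0)))
(11) (1 | 0)  =[or_idem ←]=  ((1 | 0) | (1 | 0))    ⊢ E2

YES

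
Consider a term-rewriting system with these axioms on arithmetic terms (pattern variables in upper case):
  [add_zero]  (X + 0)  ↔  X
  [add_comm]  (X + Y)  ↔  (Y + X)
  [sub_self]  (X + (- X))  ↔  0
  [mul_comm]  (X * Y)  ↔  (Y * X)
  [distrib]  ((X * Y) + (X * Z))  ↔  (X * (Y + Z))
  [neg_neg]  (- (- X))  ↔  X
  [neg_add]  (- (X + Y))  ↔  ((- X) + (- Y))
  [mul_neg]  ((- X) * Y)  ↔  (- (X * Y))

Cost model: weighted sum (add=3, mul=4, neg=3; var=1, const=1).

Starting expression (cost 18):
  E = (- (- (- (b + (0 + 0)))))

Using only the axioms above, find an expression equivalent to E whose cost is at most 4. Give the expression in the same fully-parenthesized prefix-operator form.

(- b)   [cost 4]

(1) (0 + 0)  =[add_zero →]=  0    ⊢ (- (- (- (b + 0))))
(2) (- (- (- (b + 0))))  =[neg_neg →]=  (- (b + 0))
(3) (b + 0)  =[add_zero →]=  b    ⊢ cost 4, within 4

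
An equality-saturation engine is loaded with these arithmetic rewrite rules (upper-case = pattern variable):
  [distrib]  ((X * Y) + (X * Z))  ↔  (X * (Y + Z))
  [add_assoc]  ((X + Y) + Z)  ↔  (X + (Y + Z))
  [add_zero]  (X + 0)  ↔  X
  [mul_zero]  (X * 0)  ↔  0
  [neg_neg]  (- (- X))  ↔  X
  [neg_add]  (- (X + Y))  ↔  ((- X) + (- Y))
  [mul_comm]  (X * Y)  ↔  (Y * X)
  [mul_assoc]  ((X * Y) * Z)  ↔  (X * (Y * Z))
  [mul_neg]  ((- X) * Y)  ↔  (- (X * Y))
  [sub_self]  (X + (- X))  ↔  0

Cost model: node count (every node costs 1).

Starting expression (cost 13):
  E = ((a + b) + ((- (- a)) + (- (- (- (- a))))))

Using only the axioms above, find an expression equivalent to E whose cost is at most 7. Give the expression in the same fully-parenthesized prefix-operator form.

1. [neg_neg →] (- (- a))  →  a;  E = ((a + b) + ((- (- a)) + (- (- a))))
2. [neg_neg →] (- (- a))  →  a;  E = ((a + b) + (a + (- (- a))))
3. [neg_neg →] (- (- a))  →  a;  cost 7 ≤ 7, done

((a + b) + (a + a))   [cost 7]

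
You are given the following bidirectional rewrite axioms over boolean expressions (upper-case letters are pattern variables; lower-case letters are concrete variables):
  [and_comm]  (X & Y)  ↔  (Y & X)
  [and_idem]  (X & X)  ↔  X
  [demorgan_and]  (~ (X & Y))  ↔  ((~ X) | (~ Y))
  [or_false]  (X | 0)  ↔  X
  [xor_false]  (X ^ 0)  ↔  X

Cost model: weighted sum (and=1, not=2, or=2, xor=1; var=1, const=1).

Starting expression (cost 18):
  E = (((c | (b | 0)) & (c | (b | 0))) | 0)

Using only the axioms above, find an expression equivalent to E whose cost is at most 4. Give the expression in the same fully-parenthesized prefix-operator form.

(1) (((c | (b | 0)) & (c | (b | 0))) | 0)  =[or_false →]=  ((c | (b | 0)) & (c | (b | 0)))
(2) ((c | (b | 0)) & (c | (b | 0)))  =[and_idem →]=  (c | (b | 0))
(3) (b | 0)  =[or_false →]=  b    ⊢ cost 4, within 4

(c | b)   [cost 4]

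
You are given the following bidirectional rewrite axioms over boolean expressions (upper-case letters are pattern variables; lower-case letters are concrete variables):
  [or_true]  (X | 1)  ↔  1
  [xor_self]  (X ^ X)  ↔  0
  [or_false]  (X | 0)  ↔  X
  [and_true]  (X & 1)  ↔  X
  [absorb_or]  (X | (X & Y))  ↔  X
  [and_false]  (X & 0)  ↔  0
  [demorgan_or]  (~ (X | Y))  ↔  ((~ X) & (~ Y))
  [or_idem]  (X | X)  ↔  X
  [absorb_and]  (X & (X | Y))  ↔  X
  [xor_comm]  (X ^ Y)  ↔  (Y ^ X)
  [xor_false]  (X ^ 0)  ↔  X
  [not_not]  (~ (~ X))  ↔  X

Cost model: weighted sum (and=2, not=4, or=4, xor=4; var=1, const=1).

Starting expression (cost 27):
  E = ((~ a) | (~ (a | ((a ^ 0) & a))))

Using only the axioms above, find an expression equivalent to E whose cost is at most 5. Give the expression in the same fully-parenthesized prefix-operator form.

(~ a)   [cost 5]

1. [xor_false →] (a ^ 0)  →  a;  E = ((~ a) | (~ (a | (a & a))))
2. [absorb_or →] (a | (a & a))  →  a;  E = ((~ a) | (~ a))
3. [or_idem →] ((~ a) | (~ a))  →  (~ a);  cost 5 ≤ 5, done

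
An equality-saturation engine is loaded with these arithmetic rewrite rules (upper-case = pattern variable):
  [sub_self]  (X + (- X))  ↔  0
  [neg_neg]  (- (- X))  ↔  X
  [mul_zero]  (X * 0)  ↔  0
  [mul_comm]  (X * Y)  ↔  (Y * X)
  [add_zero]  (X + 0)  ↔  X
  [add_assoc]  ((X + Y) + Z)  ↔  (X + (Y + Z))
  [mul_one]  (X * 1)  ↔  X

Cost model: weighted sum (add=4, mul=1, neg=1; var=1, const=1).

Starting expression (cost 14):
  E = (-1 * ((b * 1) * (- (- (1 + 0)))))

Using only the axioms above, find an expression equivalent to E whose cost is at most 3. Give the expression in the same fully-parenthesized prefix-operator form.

1. [add_zero →] (1 + 0)  →  1;  E = (-1 * ((b * 1) * (- (- 1))))
2. [mul_one →] (b * 1)  →  b;  E = (-1 * (b * (- (- 1))))
3. [neg_neg →] (- (- 1))  →  1;  E = (-1 * (b * 1))
4. [mul_one →] (b * 1)  →  b;  cost 3 ≤ 3, done

(-1 * b)   [cost 3]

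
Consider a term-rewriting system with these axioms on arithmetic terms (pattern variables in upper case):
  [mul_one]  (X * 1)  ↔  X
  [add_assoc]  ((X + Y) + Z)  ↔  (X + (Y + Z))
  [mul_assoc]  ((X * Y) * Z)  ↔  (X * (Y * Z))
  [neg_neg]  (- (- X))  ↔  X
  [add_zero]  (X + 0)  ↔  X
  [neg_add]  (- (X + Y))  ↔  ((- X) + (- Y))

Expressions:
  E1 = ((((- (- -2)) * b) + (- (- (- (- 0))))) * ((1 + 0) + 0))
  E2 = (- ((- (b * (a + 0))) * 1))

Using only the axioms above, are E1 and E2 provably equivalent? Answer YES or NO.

The axioms are sound identities: if E1 ↔* E2 then E1 and E2 evaluate identically under any assignment.
Under a=0, b=1: E1 evaluates to -2, E2 to 0. Distinct ⇒ no rewrite sequence connects them.

NO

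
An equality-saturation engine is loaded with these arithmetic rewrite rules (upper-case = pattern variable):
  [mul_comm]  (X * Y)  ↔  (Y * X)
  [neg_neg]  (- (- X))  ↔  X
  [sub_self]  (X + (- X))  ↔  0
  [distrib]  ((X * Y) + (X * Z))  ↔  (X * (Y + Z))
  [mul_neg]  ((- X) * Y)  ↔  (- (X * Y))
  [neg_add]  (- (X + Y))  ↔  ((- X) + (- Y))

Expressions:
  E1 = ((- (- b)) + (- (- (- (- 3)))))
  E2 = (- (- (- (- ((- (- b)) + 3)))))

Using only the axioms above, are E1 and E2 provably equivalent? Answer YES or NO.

YES

step 1: neg_neg (→) rewrites (- (- (- (- 3)))) into (- (- 3)), now ((- (- b)) + (- (- 3)))
step 2: neg_neg (→) rewrites (- (- 3)) into 3, now ((- (- b)) + 3)
step 3: neg_neg (←) rewrites ((- (- b)) + 3) into (- (- ((- (- b)) + 3)))
step 4: neg_neg (←) rewrites (- ((- (- b)) + 3)) into (- (- (- ((- (- b)) + 3)))), which is E2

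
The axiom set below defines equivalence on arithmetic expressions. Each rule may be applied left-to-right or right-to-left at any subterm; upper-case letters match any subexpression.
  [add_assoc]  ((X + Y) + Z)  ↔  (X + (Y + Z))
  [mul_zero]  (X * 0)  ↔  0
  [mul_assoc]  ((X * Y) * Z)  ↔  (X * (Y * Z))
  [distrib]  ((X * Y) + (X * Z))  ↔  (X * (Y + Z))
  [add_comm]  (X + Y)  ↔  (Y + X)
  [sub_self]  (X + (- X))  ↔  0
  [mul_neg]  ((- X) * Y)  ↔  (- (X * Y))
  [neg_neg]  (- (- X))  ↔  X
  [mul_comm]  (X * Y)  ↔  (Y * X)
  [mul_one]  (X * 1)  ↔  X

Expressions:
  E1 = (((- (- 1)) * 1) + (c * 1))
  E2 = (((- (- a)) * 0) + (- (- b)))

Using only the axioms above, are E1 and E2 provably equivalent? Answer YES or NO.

NO

The axioms are sound identities: if E1 ↔* E2 then E1 and E2 evaluate identically under any assignment.
Under a=0, b=0, c=0: E1 evaluates to 1, E2 to 0. Distinct ⇒ no rewrite sequence connects them.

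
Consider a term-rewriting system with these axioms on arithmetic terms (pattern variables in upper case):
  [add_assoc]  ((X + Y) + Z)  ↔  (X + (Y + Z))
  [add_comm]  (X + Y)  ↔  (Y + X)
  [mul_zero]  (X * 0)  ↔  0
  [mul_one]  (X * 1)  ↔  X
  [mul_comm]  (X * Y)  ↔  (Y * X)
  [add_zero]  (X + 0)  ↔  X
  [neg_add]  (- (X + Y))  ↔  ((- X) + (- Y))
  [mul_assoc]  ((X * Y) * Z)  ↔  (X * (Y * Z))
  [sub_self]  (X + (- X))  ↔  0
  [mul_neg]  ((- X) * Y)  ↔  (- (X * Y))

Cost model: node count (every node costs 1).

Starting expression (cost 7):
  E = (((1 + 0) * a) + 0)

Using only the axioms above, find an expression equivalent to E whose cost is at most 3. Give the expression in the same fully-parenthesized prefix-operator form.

(1) (1 + 0)  =[add_zero →]=  1    ⊢ ((1 * a) + 0)
(2) (1 * a)  =[mul_comm →]=  (a * 1)    ⊢ ((a * 1) + 0)
(3) (a * 1)  =[mul_one →]=  a    ⊢ cost 3, within 3

(a + 0)   [cost 3]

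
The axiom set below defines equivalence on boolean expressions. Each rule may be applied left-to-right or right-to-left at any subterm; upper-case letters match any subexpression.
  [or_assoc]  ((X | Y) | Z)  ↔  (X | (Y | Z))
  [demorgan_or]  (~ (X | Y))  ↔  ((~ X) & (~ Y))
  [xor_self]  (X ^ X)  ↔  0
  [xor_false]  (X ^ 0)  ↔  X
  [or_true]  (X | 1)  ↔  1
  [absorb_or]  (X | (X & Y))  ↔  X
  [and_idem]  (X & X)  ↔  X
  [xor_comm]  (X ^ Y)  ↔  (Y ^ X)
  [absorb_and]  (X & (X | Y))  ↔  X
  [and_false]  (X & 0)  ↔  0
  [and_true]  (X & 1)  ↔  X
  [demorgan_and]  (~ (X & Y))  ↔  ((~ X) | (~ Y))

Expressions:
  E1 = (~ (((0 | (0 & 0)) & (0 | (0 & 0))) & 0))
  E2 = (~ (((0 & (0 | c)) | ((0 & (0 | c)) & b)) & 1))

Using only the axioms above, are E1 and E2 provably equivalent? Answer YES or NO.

step 1: and_idem (→) rewrites ((0 | (0 & 0)) & (0 | (0 & 0))) into (0 | (0 & 0)), now (~ ((0 | (0 & 0)) & 0))
step 2: absorb_or (→) rewrites (0 | (0 & 0)) into 0, now (~ (0 & 0))
step 3: and_idem (→) rewrites (0 & 0) into 0, now (~ 0)
step 4: absorb_and (←) rewrites 0 into (0 & (0 | c)), now (~ (0 & (0 | c)))
step 5: absorb_or (←) rewrites (0 & (0 | c)) into ((0 & (0 | c)) | ((0 & (0 | c)) & b)), now (~ ((0 & (0 | c)) | ((0 & (0 | c)) & b)))
step 6: and_true (←) rewrites ((0 & (0 | c)) | ((0 & (0 | c)) & b)) into (((0 & (0 | c)) | ((0 & (0 | c)) & b)) & 1), which is E2

YES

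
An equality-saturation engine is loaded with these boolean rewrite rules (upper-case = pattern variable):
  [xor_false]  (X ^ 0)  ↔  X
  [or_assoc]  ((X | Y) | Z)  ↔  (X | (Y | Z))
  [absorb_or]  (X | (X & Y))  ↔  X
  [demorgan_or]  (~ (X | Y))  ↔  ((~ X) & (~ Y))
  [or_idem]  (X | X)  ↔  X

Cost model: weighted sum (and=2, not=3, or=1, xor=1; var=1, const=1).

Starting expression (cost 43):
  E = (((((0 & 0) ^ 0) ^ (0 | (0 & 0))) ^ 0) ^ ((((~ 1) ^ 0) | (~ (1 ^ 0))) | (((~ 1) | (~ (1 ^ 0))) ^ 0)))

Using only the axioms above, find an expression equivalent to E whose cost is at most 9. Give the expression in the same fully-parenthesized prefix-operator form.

((0 & 0) ^ (~ 1))   [cost 9]

(1) (((~ 1) | (~ (1 ^ 0))) ^ 0)  =[xor_false →]=  ((~ 1) | (~ (1 ^ 0)))    ⊢ (((((0 & 0) ^ 0) ^ (0 | (0 & 0))) ^ 0) ^ ((((~ 1) ^ 0) | (~ (1 ^ 0))) | ((~ 1) | (~ (1 ^ 0)))))
(2) ((~ 1) ^ 0)  =[xor_false →]=  (~ 1)    ⊢ (((((0 & 0) ^ 0) ^ (0 | (0 & 0))) ^ 0) ^ (((~ 1) | (~ (1 ^ 0))) | ((~ 1) | (~ (1 ^ 0)))))
(3) (((~ 1) | (~ (1 ^ 0))) | ((~ 1) | (~ (1 ^ 0))))  =[or_idem →]=  ((~ 1) | (~ (1 ^ 0)))    ⊢ (((((0 & 0) ^ 0) ^ (0 | (0 & 0))) ^ 0) ^ ((~ 1) | (~ (1 ^ 0))))
(4) (1 ^ 0)  =[xor_false →]=  1    ⊢ (((((0 & 0) ^ 0) ^ (0 | (0 & 0))) ^ 0) ^ ((~ 1) | (~ 1)))
(5) (0 | (0 & 0))  =[absorb_or →]=  0    ⊢ (((((0 & 0) ^ 0) ^ 0) ^ 0) ^ ((~ 1) | (~ 1)))
(6) ((0 & 0) ^ 0)  =[xor_false →]=  (0 & 0)    ⊢ ((((0 & 0) ^ 0) ^ 0) ^ ((~ 1) | (~ 1)))
(7) ((0 & 0) ^ 0)  =[xor_false →]=  (0 & 0)    ⊢ (((0 & 0) ^ 0) ^ ((~ 1) | (~ 1)))
(8) ((~ 1) | (~ 1))  =[or_idem →]=  (~ 1)    ⊢ (((0 & 0) ^ 0) ^ (~ 1))
(9) ((0 & 0) ^ 0)  =[xor_false →]=  (0 & 0)    ⊢ cost 9, within 9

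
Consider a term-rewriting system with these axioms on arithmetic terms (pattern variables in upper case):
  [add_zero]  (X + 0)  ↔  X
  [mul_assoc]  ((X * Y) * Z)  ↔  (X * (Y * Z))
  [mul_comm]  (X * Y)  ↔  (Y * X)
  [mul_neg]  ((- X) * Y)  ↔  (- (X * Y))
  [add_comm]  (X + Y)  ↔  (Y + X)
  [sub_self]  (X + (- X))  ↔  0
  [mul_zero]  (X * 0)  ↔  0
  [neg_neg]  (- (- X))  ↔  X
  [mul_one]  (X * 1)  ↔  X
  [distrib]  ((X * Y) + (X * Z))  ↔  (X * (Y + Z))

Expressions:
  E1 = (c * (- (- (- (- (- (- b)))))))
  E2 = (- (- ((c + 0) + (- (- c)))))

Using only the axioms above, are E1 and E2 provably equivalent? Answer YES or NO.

NO

Every axiom is a valid identity, so a rewrite proof would force E1 and E2 to agree under every assignment.
At b=0, c=1: E1 = 0 but E2 = 2; they differ, so no derivation exists.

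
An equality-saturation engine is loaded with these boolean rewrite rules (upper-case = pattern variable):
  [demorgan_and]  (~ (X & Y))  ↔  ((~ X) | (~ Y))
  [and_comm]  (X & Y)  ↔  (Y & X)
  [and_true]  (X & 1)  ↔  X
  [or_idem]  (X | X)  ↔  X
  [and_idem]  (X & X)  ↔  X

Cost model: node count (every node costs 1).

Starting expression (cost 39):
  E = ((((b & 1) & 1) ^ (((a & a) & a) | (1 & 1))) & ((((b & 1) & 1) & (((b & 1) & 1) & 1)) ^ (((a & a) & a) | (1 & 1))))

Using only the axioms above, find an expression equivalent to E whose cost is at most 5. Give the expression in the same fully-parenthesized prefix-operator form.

(b ^ (a | 1))   [cost 5]

1. [and_true →] ((b & 1) & 1)  →  (b & 1);  E = ((((b & 1) & 1) ^ (((a & a) & a) | (1 & 1))) & ((((b & 1) & 1) & ((b & 1) & 1)) ^ (((a & a) & a) | (1 & 1))))
2. [and_idem →] (((b & 1) & 1) & ((b & 1) & 1))  →  ((b & 1) & 1);  E = ((((b & 1) & 1) ^ (((a & a) & a) | (1 & 1))) & (((b & 1) & 1) ^ (((a & a) & a) | (1 & 1))))
3. [and_idem →] ((((b & 1) & 1) ^ (((a & a) & a) | (1 & 1))) & (((b & 1) & 1) ^ (((a & a) & a) | (1 & 1))))  →  (((b & 1) & 1) ^ (((a & a) & a) | (1 & 1)))
4. [and_true →] (1 & 1)  →  1;  E = (((b & 1) & 1) ^ (((a & a) & a) | 1))
5. [and_true →] (b & 1)  →  b;  E = ((b & 1) ^ (((a & a) & a) | 1))
6. [and_idem →] (a & a)  →  a;  E = ((b & 1) ^ ((a & a) | 1))
7. [and_true →] (b & 1)  →  b;  E = (b ^ ((a & a) | 1))
8. [and_idem →] (a & a)  →  a;  cost 5 ≤ 5, done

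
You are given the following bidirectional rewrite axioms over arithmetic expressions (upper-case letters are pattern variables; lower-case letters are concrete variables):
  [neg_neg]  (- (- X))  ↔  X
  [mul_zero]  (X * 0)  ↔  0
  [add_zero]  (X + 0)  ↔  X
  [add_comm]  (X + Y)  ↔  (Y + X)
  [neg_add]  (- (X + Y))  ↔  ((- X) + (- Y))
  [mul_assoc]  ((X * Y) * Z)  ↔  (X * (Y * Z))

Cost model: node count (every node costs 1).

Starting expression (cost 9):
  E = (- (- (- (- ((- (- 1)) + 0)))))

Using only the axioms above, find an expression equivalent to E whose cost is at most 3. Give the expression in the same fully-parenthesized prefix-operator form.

(1) (- (- 1))  =[neg_neg →]=  1    ⊢ (- (- (- (- (1 + 0)))))
(2) (- (- (- (1 + 0))))  =[neg_neg →]=  (- (1 + 0))    ⊢ (- (- (1 + 0)))
(3) (1 + 0)  =[add_zero →]=  1    ⊢ cost 3, within 3

(- (- 1))   [cost 3]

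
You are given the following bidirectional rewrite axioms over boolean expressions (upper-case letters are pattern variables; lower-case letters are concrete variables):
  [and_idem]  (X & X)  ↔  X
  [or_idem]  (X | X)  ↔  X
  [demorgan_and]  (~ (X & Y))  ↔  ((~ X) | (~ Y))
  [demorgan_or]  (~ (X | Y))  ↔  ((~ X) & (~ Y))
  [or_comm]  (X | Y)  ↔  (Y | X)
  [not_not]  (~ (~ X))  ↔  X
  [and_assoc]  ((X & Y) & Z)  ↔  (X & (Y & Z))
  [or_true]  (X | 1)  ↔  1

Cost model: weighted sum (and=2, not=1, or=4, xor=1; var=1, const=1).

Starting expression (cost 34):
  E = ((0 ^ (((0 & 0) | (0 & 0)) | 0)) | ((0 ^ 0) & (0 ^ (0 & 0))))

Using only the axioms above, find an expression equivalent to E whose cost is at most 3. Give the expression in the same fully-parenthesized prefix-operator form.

(0 ^ 0)   [cost 3]

1. [or_idem →] ((0 & 0) | (0 & 0))  →  (0 & 0);  E = ((0 ^ ((0 & 0) | 0)) | ((0 ^ 0) & (0 ^ (0 & 0))))
2. [and_idem →] (0 & 0)  →  0;  E = ((0 ^ (0 | 0)) | ((0 ^ 0) & (0 ^ (0 & 0))))
3. [and_idem →] (0 & 0)  →  0;  E = ((0 ^ (0 | 0)) | ((0 ^ 0) & (0 ^ 0)))
4. [or_idem →] (0 | 0)  →  0;  E = ((0 ^ 0) | ((0 ^ 0) & (0 ^ 0)))
5. [and_idem →] ((0 ^ 0) & (0 ^ 0))  →  (0 ^ 0);  E = ((0 ^ 0) | (0 ^ 0))
6. [or_idem →] ((0 ^ 0) | (0 ^ 0))  →  (0 ^ 0);  cost 3 ≤ 3, done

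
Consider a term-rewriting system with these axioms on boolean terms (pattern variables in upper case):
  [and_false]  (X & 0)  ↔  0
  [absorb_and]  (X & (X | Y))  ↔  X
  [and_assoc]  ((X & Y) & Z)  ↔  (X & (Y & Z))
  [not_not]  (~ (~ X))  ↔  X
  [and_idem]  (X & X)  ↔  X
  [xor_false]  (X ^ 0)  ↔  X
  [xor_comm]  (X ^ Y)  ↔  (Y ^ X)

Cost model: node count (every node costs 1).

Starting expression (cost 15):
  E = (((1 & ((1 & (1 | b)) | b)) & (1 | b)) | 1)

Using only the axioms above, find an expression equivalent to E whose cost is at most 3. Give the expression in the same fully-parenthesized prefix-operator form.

step 1: absorb_and (→) rewrites (1 & (1 | b)) into 1, now (((1 & (1 | b)) & (1 | b)) | 1)
step 2: absorb_and (→) rewrites (1 & (1 | b)) into 1, now ((1 & (1 | b)) | 1)
step 3: absorb_and (→) rewrites (1 & (1 | b)) into 1, reaching cost 3 (bound 3)

(1 | 1)   [cost 3]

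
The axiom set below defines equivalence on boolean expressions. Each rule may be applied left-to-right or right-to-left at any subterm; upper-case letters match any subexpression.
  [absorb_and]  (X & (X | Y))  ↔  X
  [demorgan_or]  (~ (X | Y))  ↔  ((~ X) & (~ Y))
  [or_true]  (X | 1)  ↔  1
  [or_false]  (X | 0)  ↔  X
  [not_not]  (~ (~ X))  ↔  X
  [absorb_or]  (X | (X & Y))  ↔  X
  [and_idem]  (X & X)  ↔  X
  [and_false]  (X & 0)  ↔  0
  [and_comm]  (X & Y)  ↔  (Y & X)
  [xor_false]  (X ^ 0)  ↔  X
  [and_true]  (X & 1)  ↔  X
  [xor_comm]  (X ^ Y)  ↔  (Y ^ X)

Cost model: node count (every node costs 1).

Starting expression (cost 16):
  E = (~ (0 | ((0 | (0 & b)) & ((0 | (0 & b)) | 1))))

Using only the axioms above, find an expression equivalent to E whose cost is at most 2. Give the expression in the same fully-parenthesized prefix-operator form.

(~ 0)   [cost 2]

1. [absorb_and →] ((0 | (0 & b)) & ((0 | (0 & b)) | 1))  →  (0 | (0 & b));  E = (~ (0 | (0 | (0 & b))))
2. [absorb_or →] (0 | (0 & b))  →  0;  E = (~ (0 | 0))
3. [or_false →] (0 | 0)  →  0;  cost 2 ≤ 2, done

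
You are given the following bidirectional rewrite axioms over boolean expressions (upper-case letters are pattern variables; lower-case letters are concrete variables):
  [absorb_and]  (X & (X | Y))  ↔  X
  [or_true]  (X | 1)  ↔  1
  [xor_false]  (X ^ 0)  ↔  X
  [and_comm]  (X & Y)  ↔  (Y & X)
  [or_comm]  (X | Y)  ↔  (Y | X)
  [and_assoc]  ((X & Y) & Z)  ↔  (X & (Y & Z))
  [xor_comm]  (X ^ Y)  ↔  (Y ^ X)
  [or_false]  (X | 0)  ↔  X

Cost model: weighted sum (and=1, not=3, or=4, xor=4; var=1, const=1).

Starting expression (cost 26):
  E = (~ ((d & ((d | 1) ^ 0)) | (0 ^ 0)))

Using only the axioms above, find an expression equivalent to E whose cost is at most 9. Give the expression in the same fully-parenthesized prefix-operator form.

(~ (d | 0))   [cost 9]

1. [xor_false →] ((d | 1) ^ 0)  →  (d | 1);  E = (~ ((d & (d | 1)) | (0 ^ 0)))
2. [absorb_and →] (d & (d | 1))  →  d;  E = (~ (d | (0 ^ 0)))
3. [xor_false →] (0 ^ 0)  →  0;  cost 9 ≤ 9, done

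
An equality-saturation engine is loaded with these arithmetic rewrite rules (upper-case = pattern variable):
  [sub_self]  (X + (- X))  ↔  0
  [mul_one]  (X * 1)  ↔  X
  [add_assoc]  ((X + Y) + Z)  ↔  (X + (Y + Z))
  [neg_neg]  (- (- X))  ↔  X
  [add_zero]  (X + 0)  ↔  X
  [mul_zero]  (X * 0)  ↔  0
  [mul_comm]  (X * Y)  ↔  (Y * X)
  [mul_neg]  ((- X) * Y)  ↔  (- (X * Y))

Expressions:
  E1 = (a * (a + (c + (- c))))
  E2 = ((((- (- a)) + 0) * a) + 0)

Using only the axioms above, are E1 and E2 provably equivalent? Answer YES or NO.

YES

(1) (c + (- c))  =[sub_self →]=  0    ⊢ (a * (a + 0))
(2) (a * (a + 0))  =[mul_comm →]=  ((a + 0) * a)
(3) a  =[neg_neg ←]=  (- (- a))    ⊢ (((- (- a)) + 0) * a)
(4) (((- (- a)) + 0) * a)  =[add_zero ←]=  ((((- (- a)) + 0) * a) + 0)    ⊢ E2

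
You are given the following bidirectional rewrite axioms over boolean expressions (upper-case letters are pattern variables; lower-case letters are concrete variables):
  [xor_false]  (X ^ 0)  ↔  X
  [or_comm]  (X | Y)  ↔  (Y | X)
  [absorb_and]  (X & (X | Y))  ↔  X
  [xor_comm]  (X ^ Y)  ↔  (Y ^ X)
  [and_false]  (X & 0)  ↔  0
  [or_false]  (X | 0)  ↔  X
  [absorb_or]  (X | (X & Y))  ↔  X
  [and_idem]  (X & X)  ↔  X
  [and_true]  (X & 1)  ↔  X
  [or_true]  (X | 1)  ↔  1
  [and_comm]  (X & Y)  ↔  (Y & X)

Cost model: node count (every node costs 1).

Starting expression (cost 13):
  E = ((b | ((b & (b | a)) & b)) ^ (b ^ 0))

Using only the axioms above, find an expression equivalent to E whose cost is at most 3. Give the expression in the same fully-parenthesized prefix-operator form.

(b ^ b)   [cost 3]

step 1: xor_false (→) rewrites (b ^ 0) into b, now ((b | ((b & (b | a)) & b)) ^ b)
step 2: absorb_and (→) rewrites (b & (b | a)) into b, now ((b | (b & b)) ^ b)
step 3: absorb_or (→) rewrites (b | (b & b)) into b, reaching cost 3 (bound 3)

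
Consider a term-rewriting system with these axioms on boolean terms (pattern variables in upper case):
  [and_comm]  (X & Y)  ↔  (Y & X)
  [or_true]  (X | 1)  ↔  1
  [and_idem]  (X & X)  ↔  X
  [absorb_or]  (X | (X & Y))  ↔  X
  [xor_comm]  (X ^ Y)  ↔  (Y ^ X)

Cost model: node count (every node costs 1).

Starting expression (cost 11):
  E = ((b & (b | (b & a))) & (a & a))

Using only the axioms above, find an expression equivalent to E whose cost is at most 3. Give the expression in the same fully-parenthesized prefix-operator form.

1. [absorb_or →] (b | (b & a))  →  b;  E = ((b & b) & (a & a))
2. [and_idem →] (a & a)  →  a;  E = ((b & b) & a)
3. [and_idem →] (b & b)  →  b;  cost 3 ≤ 3, done

(b & a)   [cost 3]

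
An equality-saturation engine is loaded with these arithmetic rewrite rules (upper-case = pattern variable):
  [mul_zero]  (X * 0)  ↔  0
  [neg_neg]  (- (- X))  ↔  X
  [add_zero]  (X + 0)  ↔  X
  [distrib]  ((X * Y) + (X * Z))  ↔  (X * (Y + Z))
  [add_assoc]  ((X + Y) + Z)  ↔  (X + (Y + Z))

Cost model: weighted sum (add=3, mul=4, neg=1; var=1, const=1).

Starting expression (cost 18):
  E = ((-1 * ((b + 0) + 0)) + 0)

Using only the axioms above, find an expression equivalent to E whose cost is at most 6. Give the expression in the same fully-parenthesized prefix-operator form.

(-1 * b)   [cost 6]

step 1: add_zero (→) rewrites ((b + 0) + 0) into (b + 0), now ((-1 * (b + 0)) + 0)
step 2: add_zero (→) rewrites (b + 0) into b, now ((-1 * b) + 0)
step 3: add_zero (→) rewrites ((-1 * b) + 0) into (-1 * b), reaching cost 6 (bound 6)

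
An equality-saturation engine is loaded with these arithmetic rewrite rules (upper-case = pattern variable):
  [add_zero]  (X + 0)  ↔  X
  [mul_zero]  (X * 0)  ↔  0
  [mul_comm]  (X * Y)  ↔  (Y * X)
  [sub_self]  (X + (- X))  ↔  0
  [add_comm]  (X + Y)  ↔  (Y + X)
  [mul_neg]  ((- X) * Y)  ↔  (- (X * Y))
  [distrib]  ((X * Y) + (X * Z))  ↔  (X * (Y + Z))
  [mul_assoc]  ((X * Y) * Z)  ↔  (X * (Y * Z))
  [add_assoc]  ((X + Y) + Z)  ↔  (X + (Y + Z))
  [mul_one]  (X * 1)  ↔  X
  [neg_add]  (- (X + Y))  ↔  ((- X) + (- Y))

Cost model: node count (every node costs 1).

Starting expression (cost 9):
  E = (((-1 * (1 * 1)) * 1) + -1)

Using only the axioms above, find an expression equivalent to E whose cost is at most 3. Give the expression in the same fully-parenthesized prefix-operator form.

(-1 + -1)   [cost 3]

step 1: mul_one (→) rewrites (1 * 1) into 1, now (((-1 * 1) * 1) + -1)
step 2: mul_one (→) rewrites ((-1 * 1) * 1) into (-1 * 1), now ((-1 * 1) + -1)
step 3: mul_one (→) rewrites (-1 * 1) into -1, reaching cost 3 (bound 3)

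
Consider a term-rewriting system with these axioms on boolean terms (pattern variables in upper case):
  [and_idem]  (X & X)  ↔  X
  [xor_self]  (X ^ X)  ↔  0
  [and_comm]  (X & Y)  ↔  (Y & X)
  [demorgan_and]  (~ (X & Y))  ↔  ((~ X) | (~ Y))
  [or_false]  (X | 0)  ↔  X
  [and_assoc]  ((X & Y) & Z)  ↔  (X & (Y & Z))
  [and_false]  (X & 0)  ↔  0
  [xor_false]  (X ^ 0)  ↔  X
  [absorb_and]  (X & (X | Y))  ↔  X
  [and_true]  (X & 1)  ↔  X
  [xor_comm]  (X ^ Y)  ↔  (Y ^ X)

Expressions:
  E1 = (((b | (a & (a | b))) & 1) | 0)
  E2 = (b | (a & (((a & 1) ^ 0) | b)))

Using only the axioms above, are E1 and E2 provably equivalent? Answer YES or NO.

1. [absorb_and →] (a & (a | b))  →  a;  E1 = (((b | a) & 1) | 0)
2. [and_true →] ((b | a) & 1)  →  (b | a);  E1 = ((b | a) | 0)
3. [or_false →] ((b | a) | 0)  →  (b | a)
4. [absorb_and ←] a  →  (a & (a | b));  E1 = (b | (a & (a | b)))
5. [and_true ←] a  →  (a & 1);  E1 = (b | (a & ((a & 1) | b)))
6. [xor_false ←] (a & 1)  →  ((a & 1) ^ 0);  this is E2

YES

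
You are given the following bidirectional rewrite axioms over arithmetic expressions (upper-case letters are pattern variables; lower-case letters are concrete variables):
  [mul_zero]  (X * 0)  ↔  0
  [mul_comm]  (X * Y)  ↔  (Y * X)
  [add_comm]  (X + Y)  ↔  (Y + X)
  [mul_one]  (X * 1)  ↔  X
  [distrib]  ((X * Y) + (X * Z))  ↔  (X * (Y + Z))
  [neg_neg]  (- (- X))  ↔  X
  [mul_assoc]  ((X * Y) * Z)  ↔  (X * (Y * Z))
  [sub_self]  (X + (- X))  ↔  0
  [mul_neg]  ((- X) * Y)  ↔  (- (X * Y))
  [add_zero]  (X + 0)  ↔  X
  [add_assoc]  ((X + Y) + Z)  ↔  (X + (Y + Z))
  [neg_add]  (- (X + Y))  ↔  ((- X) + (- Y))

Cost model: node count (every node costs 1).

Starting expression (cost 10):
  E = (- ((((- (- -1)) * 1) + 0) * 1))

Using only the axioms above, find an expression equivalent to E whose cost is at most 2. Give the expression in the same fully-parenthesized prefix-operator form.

(1) ((((- (- -1)) * 1) + 0) * 1)  =[mul_one →]=  (((- (- -1)) * 1) + 0)    ⊢ (- (((- (- -1)) * 1) + 0))
(2) ((- (- -1)) * 1)  =[mul_one →]=  (- (- -1))    ⊢ (- ((- (- -1)) + 0))
(3) ((- (- -1)) + 0)  =[add_zero →]=  (- (- -1))    ⊢ (- (- (- -1)))
(4) (- (- -1))  =[neg_neg →]=  -1    ⊢ cost 2, within 2

(- -1)   [cost 2]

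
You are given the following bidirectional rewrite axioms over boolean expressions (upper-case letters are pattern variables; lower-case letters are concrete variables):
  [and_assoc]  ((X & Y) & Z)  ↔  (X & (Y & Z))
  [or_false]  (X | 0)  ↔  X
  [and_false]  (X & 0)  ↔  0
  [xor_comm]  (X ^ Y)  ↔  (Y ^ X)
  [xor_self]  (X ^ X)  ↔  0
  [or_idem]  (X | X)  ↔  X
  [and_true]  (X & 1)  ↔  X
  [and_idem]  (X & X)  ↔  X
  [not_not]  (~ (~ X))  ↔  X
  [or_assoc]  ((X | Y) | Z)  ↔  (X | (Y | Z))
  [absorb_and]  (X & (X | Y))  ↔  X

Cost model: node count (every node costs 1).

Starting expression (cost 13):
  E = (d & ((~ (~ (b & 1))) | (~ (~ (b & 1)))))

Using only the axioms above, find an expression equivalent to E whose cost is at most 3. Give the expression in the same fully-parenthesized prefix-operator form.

(d & b)   [cost 3]

1. [or_idem →] ((~ (~ (b & 1))) | (~ (~ (b & 1))))  →  (~ (~ (b & 1)));  E = (d & (~ (~ (b & 1))))
2. [not_not →] (~ (~ (b & 1)))  →  (b & 1);  E = (d & (b & 1))
3. [and_true →] (b & 1)  →  b;  cost 3 ≤ 3, done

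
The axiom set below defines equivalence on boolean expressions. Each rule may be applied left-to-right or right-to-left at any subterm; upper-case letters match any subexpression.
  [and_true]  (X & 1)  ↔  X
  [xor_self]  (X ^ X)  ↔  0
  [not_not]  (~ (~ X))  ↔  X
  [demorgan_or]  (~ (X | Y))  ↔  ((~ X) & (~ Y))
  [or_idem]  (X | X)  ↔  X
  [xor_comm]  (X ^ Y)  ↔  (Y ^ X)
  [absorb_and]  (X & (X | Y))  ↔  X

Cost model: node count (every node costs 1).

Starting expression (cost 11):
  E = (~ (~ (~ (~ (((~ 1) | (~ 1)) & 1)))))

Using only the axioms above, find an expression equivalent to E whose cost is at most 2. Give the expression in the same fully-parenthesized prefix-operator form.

(1) (~ (~ (~ (((~ 1) | (~ 1)) & 1))))  =[not_not →]=  (~ (((~ 1) | (~ 1)) & 1))    ⊢ (~ (~ (((~ 1) | (~ 1)) & 1)))
(2) (~ (~ (((~ 1) | (~ 1)) & 1)))  =[not_not →]=  (((~ 1) | (~ 1)) & 1)
(3) (((~ 1) | (~ 1)) & 1)  =[and_true →]=  ((~ 1) | (~ 1))
(4) ((~ 1) | (~ 1))  =[or_idem →]=  (~ 1)    ⊢ cost 2, within 2

(~ 1)   [cost 2]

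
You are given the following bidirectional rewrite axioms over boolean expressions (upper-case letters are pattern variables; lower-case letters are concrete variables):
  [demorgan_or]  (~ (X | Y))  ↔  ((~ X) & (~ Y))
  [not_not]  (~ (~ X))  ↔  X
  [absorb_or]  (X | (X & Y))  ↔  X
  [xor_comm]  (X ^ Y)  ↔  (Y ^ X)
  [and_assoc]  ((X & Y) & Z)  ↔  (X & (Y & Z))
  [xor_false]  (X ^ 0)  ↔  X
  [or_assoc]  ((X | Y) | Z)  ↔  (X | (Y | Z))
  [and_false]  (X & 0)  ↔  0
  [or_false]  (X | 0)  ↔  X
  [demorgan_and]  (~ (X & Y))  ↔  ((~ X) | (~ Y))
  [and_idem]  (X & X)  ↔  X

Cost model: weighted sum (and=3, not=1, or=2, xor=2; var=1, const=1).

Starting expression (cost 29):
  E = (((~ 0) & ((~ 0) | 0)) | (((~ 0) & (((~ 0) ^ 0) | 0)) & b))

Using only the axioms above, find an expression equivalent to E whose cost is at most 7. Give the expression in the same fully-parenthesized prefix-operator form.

(1) ((~ 0) ^ 0)  =[xor_false →]=  (~ 0)    ⊢ (((~ 0) & ((~ 0) | 0)) | (((~ 0) & ((~ 0) | 0)) & b))
(2) (((~ 0) & ((~ 0) | 0)) | (((~ 0) & ((~ 0) | 0)) & b))  =[absorb_or →]=  ((~ 0) & ((~ 0) | 0))
(3) ((~ 0) | 0)  =[or_false →]=  (~ 0)    ⊢ cost 7, within 7

((~ 0) & (~ 0))   [cost 7]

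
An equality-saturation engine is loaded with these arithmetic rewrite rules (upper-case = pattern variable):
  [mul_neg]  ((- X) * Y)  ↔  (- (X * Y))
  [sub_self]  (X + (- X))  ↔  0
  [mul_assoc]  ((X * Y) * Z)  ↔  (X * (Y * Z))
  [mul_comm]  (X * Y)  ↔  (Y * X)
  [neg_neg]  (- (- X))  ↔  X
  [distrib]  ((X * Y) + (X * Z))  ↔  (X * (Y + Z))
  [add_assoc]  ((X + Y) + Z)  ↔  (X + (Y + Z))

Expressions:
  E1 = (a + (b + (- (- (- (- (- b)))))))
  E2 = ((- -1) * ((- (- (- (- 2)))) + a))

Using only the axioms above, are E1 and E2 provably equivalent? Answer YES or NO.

NO

The axioms are sound identities: if E1 ↔* E2 then E1 and E2 evaluate identically under any assignment.
Under a=0, b=0: E1 evaluates to 0, E2 to 2. Distinct ⇒ no rewrite sequence connects them.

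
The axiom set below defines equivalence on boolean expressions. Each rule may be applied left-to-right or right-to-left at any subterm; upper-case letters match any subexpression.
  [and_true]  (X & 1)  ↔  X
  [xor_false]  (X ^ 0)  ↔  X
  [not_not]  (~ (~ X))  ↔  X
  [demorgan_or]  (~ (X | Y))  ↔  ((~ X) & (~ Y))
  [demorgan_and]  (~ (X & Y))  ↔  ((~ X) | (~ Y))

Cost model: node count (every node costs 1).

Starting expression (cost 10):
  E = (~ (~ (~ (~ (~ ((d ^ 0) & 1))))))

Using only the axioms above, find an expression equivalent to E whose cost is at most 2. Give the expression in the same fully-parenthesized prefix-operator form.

(~ d)   [cost 2]

(1) (~ (~ ((d ^ 0) & 1)))  =[not_not →]=  ((d ^ 0) & 1)    ⊢ (~ (~ (~ ((d ^ 0) & 1))))
(2) ((d ^ 0) & 1)  =[and_true →]=  (d ^ 0)    ⊢ (~ (~ (~ (d ^ 0))))
(3) (~ (~ (~ (d ^ 0))))  =[not_not →]=  (~ (d ^ 0))
(4) (d ^ 0)  =[xor_false →]=  d    ⊢ cost 2, within 2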